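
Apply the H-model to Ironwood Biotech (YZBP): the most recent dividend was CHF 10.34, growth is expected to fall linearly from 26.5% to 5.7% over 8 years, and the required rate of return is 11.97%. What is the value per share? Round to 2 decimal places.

CHF 311.52

H-model: P₀ = D₀[(1+g_L) + H(g_S−g_L)]/(r−g_L), with H = 8/2 = 4.
P₀ = 10.34 × [(1+0.057) + 4×(0.265−0.057)] / (0.1197−0.057)
   = 10.34 × 1.8890 / 0.0627 = 311.5193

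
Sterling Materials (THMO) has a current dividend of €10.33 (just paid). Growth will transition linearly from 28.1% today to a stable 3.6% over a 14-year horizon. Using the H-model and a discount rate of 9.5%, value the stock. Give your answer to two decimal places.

H-model: P₀ = D₀[(1+g_L) + H(g_S−g_L)]/(r−g_L), with H = 14/2 = 7.
P₀ = 10.33 × [(1+0.036) + 7×(0.281−0.036)] / (0.095−0.036)
   = 10.33 × 2.7510 / 0.059 = 481.6581

€481.66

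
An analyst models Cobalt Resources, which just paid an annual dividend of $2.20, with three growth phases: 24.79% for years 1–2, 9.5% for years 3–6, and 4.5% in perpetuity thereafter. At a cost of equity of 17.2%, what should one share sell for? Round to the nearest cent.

$28.92

Three-stage DDM. Project D₁…D_6; terminal Gordon value at t=6 with g = 0.045; discount at r = 0.172.
D_1 = 2.7454
D_2 = 3.4260
D_3 = 3.7514
D_4 = 4.1078
D_5 = 4.4981
D_6 = 4.9254
TV_6 = 5.1470/(0.172−0.045) = 40.5276
P₀ = Σ Dₜ/(1+r)ᵗ + TV_6/(1+r)^6 = 28.9170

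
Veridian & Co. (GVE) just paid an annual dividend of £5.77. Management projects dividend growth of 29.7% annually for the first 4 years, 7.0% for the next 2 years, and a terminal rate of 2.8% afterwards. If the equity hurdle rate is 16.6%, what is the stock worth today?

£101.29

Three-stage DDM. Project D₁…D_6; terminal Gordon value at t=6 with g = 0.028; discount at r = 0.166.
D_1 = 7.4837
D_2 = 9.7063
D_3 = 12.5891
D_4 = 16.3281
D_5 = 17.4711
D_6 = 18.6940
TV_6 = 19.2175/(0.166−0.028) = 139.2571
P₀ = Σ Dₜ/(1+r)ᵗ + TV_6/(1+r)^6 = 101.2929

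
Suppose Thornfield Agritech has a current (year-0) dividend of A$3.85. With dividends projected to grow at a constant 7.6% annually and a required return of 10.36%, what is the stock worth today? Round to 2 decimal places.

A$150.09

Gordon growth model: P₀ = D₁/(r − g). D₁ = 3.85 × (1 + 0.076) = 4.1426.
P₀ = 4.1426 / (0.1036 − 0.076) = 4.1426 / 0.0276 = 150.0942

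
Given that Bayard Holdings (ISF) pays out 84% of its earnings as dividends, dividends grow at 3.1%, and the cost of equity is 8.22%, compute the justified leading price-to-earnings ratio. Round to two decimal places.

Justified leading P/E = b/(r−g) = 0.84/(0.0822−0.031) = 16.4062

16.41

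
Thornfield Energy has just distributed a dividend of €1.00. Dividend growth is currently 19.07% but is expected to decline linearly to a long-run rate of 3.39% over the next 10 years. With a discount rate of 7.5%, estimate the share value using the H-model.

€44.23

H-model: P₀ = D₀[(1+g_L) + H(g_S−g_L)]/(r−g_L), with H = 10/2 = 5.
P₀ = 1.00 × [(1+0.0339) + 5×(0.1907−0.0339)] / (0.075−0.0339)
   = 1.00 × 1.8179 / 0.0411 = 44.2311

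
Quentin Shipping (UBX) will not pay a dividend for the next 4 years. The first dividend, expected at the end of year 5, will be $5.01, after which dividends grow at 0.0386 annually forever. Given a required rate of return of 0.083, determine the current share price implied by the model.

Deferred-dividend DDM. At t=4 the remaining stream is a growing perpetuity with first payment D_5 = 5.01.
V_4 = D_5/(r−g) = 5.01/(0.083−0.0386) = 112.8378
P₀ = V_4/(1+r)^4 = 112.8378/(1+0.083)^4 = 82.0240

$82.02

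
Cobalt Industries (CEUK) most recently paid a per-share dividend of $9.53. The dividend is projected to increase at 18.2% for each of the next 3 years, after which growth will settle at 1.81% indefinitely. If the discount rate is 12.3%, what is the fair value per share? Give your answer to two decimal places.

Two-stage DDM. Project D₁…D_3 at 0.182, terminal growth 0.0181, discount at r = 0.123.
D_1 = 11.2645
D_2 = 13.3146
D_3 = 15.7378
Terminal value at t=3: TV = D_4/(r−g) = 16.0227/(0.123−0.0181) = 152.7426
P₀ = 11.2645/(1+0.123)^1 + 13.3146/(1+0.123)^2 + 15.7378/(1+0.123)^3 + 152.7426/(1+0.123)^3 = 139.5509

$139.55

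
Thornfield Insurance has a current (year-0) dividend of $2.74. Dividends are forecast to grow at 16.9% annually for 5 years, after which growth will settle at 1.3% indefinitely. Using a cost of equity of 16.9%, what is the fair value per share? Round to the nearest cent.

$31.49

Two-stage DDM. Project D₁…D_5 at 0.169, terminal growth 0.013, discount at r = 0.169.
D_1 = 3.2031
D_2 = 3.7444
D_3 = 4.3772
D_4 = 5.1169
D_5 = 5.9817
Terminal value at t=5: TV = D_6/(r−g) = 6.0594/(0.169−0.013) = 38.8426
P₀ = 3.2031/(1+0.169)^1 + 3.7444/(1+0.169)^2 + 4.3772/(1+0.169)^3 + 5.1169/(1+0.169)^4 + 5.9817/(1+0.169)^5 + 38.8426/(1+0.169)^5 = 31.4924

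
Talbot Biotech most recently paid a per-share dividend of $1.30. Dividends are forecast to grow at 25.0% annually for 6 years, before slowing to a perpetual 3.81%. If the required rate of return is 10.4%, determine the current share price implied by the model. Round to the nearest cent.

Two-stage DDM. Project D₁…D_6 at 0.25, terminal growth 0.0381, discount at r = 0.104.
D_1 = 1.6250
D_2 = 2.0312
D_3 = 2.5391
D_4 = 3.1738
D_5 = 3.9673
D_6 = 4.9591
Terminal value at t=6: TV = D_7/(r−g) = 5.1480/(0.104−0.0381) = 78.1191
P₀ = 1.6250/(1+0.104)^1 + 2.0312/(1+0.104)^2 + 2.5391/(1+0.104)^3 + 3.1738/(1+0.104)^4 + 3.9673/(1+0.104)^5 + 4.9591/(1+0.104)^6 + 78.1191/(1+0.104)^6 = 55.4663

$55.47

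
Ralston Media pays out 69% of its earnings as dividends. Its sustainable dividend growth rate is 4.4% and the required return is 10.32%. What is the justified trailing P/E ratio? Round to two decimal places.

12.17

Justified trailing P/E = b(1+g)/(r−g) = 0.69×(1+0.044)/(0.1032−0.044) = 12.1682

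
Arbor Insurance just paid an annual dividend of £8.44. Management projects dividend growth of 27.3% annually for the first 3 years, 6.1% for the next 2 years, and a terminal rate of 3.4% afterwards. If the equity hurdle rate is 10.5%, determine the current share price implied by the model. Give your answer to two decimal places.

Three-stage DDM. Project D₁…D_5; terminal Gordon value at t=5 with g = 0.034; discount at r = 0.105.
D_1 = 10.7441
D_2 = 13.6773
D_3 = 17.4112
D_4 = 18.4732
D_5 = 19.6001
TV_5 = 20.2665/(0.105−0.034) = 285.4438
P₀ = Σ Dₜ/(1+r)ᵗ + TV_5/(1+r)^5 = 231.3814

£231.38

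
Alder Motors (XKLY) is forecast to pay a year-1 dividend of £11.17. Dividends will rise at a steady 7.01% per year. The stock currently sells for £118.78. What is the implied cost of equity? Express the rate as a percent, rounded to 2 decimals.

Rearranging the constant-growth DDM: r = D₁/P₀ + g.
r = 11.1700 / 118.78 + 0.0701 = 0.09404 + 0.0701 = 0.16414

16.41%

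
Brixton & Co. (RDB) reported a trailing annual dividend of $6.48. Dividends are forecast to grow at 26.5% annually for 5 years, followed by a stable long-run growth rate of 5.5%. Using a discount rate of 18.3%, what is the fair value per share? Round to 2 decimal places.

$114.46

Two-stage DDM. Project D₁…D_5 at 0.265, terminal growth 0.055, discount at r = 0.183.
D_1 = 8.1972
D_2 = 10.3695
D_3 = 13.1174
D_4 = 16.5935
D_5 = 20.9907
Terminal value at t=5: TV = D_6/(r−g) = 22.1452/(0.183−0.055) = 173.0096
P₀ = 8.1972/(1+0.183)^1 + 10.3695/(1+0.183)^2 + 13.1174/(1+0.183)^3 + 16.5935/(1+0.183)^4 + 20.9907/(1+0.183)^5 + 173.0096/(1+0.183)^5 = 114.4634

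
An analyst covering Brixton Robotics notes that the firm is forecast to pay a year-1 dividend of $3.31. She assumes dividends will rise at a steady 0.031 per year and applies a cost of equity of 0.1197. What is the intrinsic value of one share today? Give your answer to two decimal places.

$37.32

Gordon growth model: P₀ = D₁/(r − g), with D₁ = 3.31 given directly.
P₀ = 3.3100 / (0.1197 − 0.031) = 3.3100 / 0.0887 = 37.3168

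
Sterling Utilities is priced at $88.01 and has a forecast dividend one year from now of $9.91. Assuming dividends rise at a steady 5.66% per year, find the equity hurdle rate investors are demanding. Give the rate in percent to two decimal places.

Rearranging the constant-growth DDM: r = D₁/P₀ + g.
r = 9.9100 / 88.01 + 0.0566 = 0.11260 + 0.0566 = 0.16920

16.92%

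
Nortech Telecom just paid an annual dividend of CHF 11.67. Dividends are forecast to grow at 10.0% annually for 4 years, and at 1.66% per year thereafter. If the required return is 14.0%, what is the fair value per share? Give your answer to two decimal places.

CHF 126.07

Two-stage DDM. Project D₁…D_4 at 0.1, terminal growth 0.0166, discount at r = 0.14.
D_1 = 12.8370
D_2 = 14.1207
D_3 = 15.5328
D_4 = 17.0860
Terminal value at t=4: TV = D_5/(r−g) = 17.3697/(0.14−0.0166) = 140.7591
P₀ = 12.8370/(1+0.14)^1 + 14.1207/(1+0.14)^2 + 15.5328/(1+0.14)^3 + 17.0860/(1+0.14)^4 + 140.7591/(1+0.14)^4 = 126.0671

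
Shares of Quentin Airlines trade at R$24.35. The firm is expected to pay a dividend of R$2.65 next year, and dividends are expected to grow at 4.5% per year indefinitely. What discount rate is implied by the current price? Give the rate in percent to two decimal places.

15.38%

Rearranging the constant-growth DDM: r = D₁/P₀ + g.
r = 2.6500 / 24.35 + 0.045 = 0.10883 + 0.045 = 0.15383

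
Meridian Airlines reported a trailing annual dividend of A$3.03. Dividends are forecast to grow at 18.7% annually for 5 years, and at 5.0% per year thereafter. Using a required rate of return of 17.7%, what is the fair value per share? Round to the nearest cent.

A$41.67

Two-stage DDM. Project D₁…D_5 at 0.187, terminal growth 0.05, discount at r = 0.177.
D_1 = 3.5966
D_2 = 4.2692
D_3 = 5.0675
D_4 = 6.0151
D_5 = 7.1400
Terminal value at t=5: TV = D_6/(r−g) = 7.4970/(0.177−0.05) = 59.0312
P₀ = 3.5966/(1+0.177)^1 + 4.2692/(1+0.177)^2 + 5.0675/(1+0.177)^3 + 6.0151/(1+0.177)^4 + 7.1400/(1+0.177)^5 + 59.0312/(1+0.177)^5 = 41.6742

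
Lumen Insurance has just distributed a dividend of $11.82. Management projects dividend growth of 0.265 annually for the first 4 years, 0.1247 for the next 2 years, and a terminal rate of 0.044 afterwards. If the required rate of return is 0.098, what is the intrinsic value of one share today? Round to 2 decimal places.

$533.81

Three-stage DDM. Project D₁…D_6; terminal Gordon value at t=6 with g = 0.044; discount at r = 0.098.
D_1 = 14.9523
D_2 = 18.9147
D_3 = 23.9270
D_4 = 30.2677
D_5 = 34.0421
D_6 = 38.2871
TV_6 = 39.9718/(0.098−0.044) = 740.2181
P₀ = Σ Dₜ/(1+r)ᵗ + TV_6/(1+r)^6 = 533.8074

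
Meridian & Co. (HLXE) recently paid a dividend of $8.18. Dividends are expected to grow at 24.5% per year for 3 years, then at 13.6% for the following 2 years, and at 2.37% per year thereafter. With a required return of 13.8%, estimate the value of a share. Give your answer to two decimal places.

$146.41

Three-stage DDM. Project D₁…D_5; terminal Gordon value at t=5 with g = 0.0237; discount at r = 0.138.
D_1 = 10.1841
D_2 = 12.6792
D_3 = 15.7856
D_4 = 17.9325
D_5 = 20.3713
TV_5 = 20.8541/(0.138−0.0237) = 182.4503
P₀ = Σ Dₜ/(1+r)ᵗ + TV_5/(1+r)^5 = 146.4111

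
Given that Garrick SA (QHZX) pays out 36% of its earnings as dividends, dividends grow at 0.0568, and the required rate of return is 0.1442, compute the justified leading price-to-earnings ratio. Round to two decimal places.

Justified leading P/E = b/(r−g) = 0.36/(0.1442−0.0568) = 4.1190

4.12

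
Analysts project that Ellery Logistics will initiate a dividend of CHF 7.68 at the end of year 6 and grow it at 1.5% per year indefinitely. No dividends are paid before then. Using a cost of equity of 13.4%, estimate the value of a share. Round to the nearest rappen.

Deferred-dividend DDM. At t=5 the remaining stream is a growing perpetuity with first payment D_6 = 7.68.
V_5 = D_6/(r−g) = 7.68/(0.134−0.015) = 64.5378
P₀ = V_5/(1+r)^5 = 64.5378/(1+0.134)^5 = 34.4151

CHF 34.42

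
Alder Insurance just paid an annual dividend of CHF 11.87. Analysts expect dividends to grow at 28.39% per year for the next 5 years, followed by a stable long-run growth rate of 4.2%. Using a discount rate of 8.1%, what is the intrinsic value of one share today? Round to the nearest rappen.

Two-stage DDM. Project D₁…D_5 at 0.2839, terminal growth 0.042, discount at r = 0.081.
D_1 = 15.2399
D_2 = 19.5665
D_3 = 25.1214
D_4 = 32.2534
D_5 = 41.4101
Terminal value at t=5: TV = D_6/(r−g) = 43.1494/(0.081−0.042) = 1106.3940
P₀ = 15.2399/(1+0.081)^1 + 19.5665/(1+0.081)^2 + 25.1214/(1+0.081)^3 + 32.2534/(1+0.081)^4 + 41.4101/(1+0.081)^5 + 1106.3940/(1+0.081)^5 = 851.9183

CHF 851.92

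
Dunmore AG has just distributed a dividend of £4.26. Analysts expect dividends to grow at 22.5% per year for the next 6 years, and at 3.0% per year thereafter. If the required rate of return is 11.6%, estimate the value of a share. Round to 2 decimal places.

£125.11

Two-stage DDM. Project D₁…D_6 at 0.225, terminal growth 0.03, discount at r = 0.116.
D_1 = 5.2185
D_2 = 6.3927
D_3 = 7.8310
D_4 = 9.5930
D_5 = 11.7514
D_6 = 14.3955
Terminal value at t=6: TV = D_7/(r−g) = 14.8273/(0.116−0.03) = 172.4110
P₀ = 5.2185/(1+0.116)^1 + 6.3927/(1+0.116)^2 + 7.8310/(1+0.116)^3 + 9.5930/(1+0.116)^4 + 11.7514/(1+0.116)^5 + 14.3955/(1+0.116)^6 + 172.4110/(1+0.116)^6 = 125.1114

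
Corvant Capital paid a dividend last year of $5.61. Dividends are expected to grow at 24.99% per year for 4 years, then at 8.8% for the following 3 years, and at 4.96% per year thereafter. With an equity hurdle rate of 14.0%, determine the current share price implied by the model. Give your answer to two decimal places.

Three-stage DDM. Project D₁…D_7; terminal Gordon value at t=7 with g = 0.0496; discount at r = 0.14.
D_1 = 7.0119
D_2 = 8.7642
D_3 = 10.9544
D_4 = 13.6919
D_5 = 14.8968
D_6 = 16.2077
D_7 = 17.6340
TV_7 = 18.5086/(0.14−0.0496) = 204.7416
P₀ = Σ Dₜ/(1+r)ᵗ + TV_7/(1+r)^7 = 132.3857

$132.39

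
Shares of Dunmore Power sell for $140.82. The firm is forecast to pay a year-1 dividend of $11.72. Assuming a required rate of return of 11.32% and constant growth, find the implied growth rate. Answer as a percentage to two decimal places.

3.00%

From P₀ = D₁/(r − g), the implied growth is g = r − D₁/P₀.
g = 0.1132 − 11.72/140.82 = 0.1132 − 0.08323 = 0.02997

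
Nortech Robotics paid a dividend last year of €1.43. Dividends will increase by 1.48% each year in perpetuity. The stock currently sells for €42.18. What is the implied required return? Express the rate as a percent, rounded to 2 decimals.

4.92%

Rearranging the constant-growth DDM: r = D₁/P₀ + g.
D₁ = 1.43 × (1 + 0.0148) = 1.4512.
r = 1.4512 / 42.18 + 0.0148 = 0.03440 + 0.0148 = 0.04920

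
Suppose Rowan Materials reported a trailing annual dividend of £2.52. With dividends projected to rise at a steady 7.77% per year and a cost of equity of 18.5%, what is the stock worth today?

Gordon growth model: P₀ = D₁/(r − g). D₁ = 2.52 × (1 + 0.0777) = 2.7158.
P₀ = 2.7158 / (0.185 − 0.0777) = 2.7158 / 0.1073 = 25.3104

£25.31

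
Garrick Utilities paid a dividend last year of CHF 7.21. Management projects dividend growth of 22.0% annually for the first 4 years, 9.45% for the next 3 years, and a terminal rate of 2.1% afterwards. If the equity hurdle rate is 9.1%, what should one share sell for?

CHF 238.50

Three-stage DDM. Project D₁…D_7; terminal Gordon value at t=7 with g = 0.021; discount at r = 0.091.
D_1 = 8.7962
D_2 = 10.7314
D_3 = 13.0923
D_4 = 15.9726
D_5 = 17.4820
D_6 = 19.1340
D_7 = 20.9422
TV_7 = 21.3820/(0.091−0.021) = 305.4567
P₀ = Σ Dₜ/(1+r)ᵗ + TV_7/(1+r)^7 = 238.4995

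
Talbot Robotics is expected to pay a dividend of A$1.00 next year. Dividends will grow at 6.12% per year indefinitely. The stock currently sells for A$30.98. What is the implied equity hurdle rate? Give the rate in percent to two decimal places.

Rearranging the constant-growth DDM: r = D₁/P₀ + g.
r = 1.0000 / 30.98 + 0.0612 = 0.03228 + 0.0612 = 0.09348

9.35%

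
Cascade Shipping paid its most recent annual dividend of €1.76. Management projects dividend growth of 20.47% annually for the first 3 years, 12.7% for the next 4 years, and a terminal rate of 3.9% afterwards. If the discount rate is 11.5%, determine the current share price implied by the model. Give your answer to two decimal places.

Three-stage DDM. Project D₁…D_7; terminal Gordon value at t=7 with g = 0.039; discount at r = 0.115.
D_1 = 2.1203
D_2 = 2.5543
D_3 = 3.0772
D_4 = 3.4680
D_5 = 3.9084
D_6 = 4.4047
D_7 = 4.9642
TV_7 = 5.1578/(0.115−0.039) = 67.8652
P₀ = Σ Dₜ/(1+r)ᵗ + TV_7/(1+r)^7 = 46.9724

€46.97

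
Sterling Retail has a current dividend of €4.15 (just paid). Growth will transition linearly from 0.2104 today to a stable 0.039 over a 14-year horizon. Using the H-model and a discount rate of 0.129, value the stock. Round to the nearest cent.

€103.23

H-model: P₀ = D₀[(1+g_L) + H(g_S−g_L)]/(r−g_L), with H = 14/2 = 7.
P₀ = 4.15 × [(1+0.039) + 7×(0.2104−0.039)] / (0.129−0.039)
   = 4.15 × 2.2388 / 0.09 = 103.2336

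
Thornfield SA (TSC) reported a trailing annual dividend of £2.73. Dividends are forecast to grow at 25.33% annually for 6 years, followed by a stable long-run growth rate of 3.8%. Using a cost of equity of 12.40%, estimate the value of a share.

£87.72

Two-stage DDM. Project D₁…D_6 at 0.2533, terminal growth 0.038, discount at r = 0.124.
D_1 = 3.4215
D_2 = 4.2882
D_3 = 5.3744
D_4 = 6.7357
D_5 = 8.4419
D_6 = 10.5802
Terminal value at t=6: TV = D_7/(r−g) = 10.9822/(0.124−0.038) = 127.7003
P₀ = 3.4215/(1+0.124)^1 + 4.2882/(1+0.124)^2 + 5.3744/(1+0.124)^3 + 6.7357/(1+0.124)^4 + 8.4419/(1+0.124)^5 + 10.5802/(1+0.124)^6 + 127.7003/(1+0.124)^6 = 87.7230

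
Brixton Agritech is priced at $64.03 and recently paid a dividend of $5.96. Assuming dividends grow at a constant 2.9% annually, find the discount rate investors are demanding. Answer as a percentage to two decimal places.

12.48%

Rearranging the constant-growth DDM: r = D₁/P₀ + g.
D₁ = 5.96 × (1 + 0.029) = 6.1328.
r = 6.1328 / 64.03 + 0.029 = 0.09578 + 0.029 = 0.12478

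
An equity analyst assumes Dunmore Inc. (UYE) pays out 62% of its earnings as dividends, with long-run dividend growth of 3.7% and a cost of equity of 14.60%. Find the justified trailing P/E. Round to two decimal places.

Justified trailing P/E = b(1+g)/(r−g) = 0.62×(1+0.037)/(0.146−0.037) = 5.8985

5.90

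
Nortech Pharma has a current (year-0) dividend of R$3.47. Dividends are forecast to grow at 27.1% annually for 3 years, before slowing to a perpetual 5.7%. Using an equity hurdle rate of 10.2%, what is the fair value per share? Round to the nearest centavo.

R$138.99

Two-stage DDM. Project D₁…D_3 at 0.271, terminal growth 0.057, discount at r = 0.102.
D_1 = 4.4104
D_2 = 5.6056
D_3 = 7.1247
Terminal value at t=3: TV = D_4/(r−g) = 7.5308/(0.102−0.057) = 167.3511
P₀ = 4.4104/(1+0.102)^1 + 5.6056/(1+0.102)^2 + 7.1247/(1+0.102)^3 + 167.3511/(1+0.102)^3 = 138.9919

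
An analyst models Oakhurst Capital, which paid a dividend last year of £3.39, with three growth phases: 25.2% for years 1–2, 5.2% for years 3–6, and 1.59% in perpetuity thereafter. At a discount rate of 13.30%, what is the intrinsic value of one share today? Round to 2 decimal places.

£48.38

Three-stage DDM. Project D₁…D_6; terminal Gordon value at t=6 with g = 0.0159; discount at r = 0.133.
D_1 = 4.2443
D_2 = 5.3138
D_3 = 5.5902
D_4 = 5.8808
D_5 = 6.1867
D_6 = 6.5084
TV_6 = 6.6118/(0.133−0.0159) = 56.4632
P₀ = Σ Dₜ/(1+r)ᵗ + TV_6/(1+r)^6 = 48.3806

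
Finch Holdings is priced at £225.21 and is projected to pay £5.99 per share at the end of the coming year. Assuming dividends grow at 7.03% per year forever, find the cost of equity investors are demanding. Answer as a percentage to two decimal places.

Rearranging the constant-growth DDM: r = D₁/P₀ + g.
r = 5.9900 / 225.21 + 0.0703 = 0.02660 + 0.0703 = 0.09690

9.69%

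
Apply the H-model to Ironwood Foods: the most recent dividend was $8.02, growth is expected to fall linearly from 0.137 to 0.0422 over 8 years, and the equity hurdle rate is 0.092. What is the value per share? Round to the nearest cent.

$228.91

H-model: P₀ = D₀[(1+g_L) + H(g_S−g_L)]/(r−g_L), with H = 8/2 = 4.
P₀ = 8.02 × [(1+0.0422) + 4×(0.137−0.0422)] / (0.092−0.0422)
   = 8.02 × 1.4214 / 0.0498 = 228.9082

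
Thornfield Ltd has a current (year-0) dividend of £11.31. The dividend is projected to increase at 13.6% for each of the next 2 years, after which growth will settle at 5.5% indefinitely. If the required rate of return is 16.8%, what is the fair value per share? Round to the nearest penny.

Two-stage DDM. Project D₁…D_2 at 0.136, terminal growth 0.055, discount at r = 0.168.
D_1 = 12.8482
D_2 = 14.5955
Terminal value at t=2: TV = D_3/(r−g) = 15.3983/(0.168−0.055) = 136.2678
P₀ = 12.8482/(1+0.168)^1 + 14.5955/(1+0.168)^2 + 136.2678/(1+0.168)^2 = 121.5856

£121.59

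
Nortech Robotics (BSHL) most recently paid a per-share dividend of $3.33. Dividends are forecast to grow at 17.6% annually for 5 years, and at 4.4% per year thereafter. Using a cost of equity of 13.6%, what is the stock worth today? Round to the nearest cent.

Two-stage DDM. Project D₁…D_5 at 0.176, terminal growth 0.044, discount at r = 0.136.
D_1 = 3.9161
D_2 = 4.6053
D_3 = 5.4158
D_4 = 6.3690
D_5 = 7.4900
Terminal value at t=5: TV = D_6/(r−g) = 7.8195/(0.136−0.044) = 84.9950
P₀ = 3.9161/(1+0.136)^1 + 4.6053/(1+0.136)^2 + 5.4158/(1+0.136)^3 + 6.3690/(1+0.136)^4 + 7.4900/(1+0.136)^5 + 84.9950/(1+0.136)^5 = 63.4200

$63.42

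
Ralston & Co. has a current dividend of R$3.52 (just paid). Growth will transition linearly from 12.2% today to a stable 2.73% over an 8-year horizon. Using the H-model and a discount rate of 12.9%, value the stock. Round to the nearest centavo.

H-model: P₀ = D₀[(1+g_L) + H(g_S−g_L)]/(r−g_L), with H = 8/2 = 4.
P₀ = 3.52 × [(1+0.0273) + 4×(0.122−0.0273)] / (0.129−0.0273)
   = 3.52 × 1.4061 / 0.1017 = 48.6674

R$48.67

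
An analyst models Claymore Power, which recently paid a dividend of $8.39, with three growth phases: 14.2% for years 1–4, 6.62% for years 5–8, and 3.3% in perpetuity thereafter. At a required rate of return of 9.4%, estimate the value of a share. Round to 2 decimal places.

Three-stage DDM. Project D₁…D_8; terminal Gordon value at t=8 with g = 0.033; discount at r = 0.094.
D_1 = 9.5814
D_2 = 10.9419
D_3 = 12.4957
D_4 = 14.2701
D_5 = 15.2148
D_6 = 16.2220
D_7 = 17.2959
D_8 = 18.4409
TV_8 = 19.0494/(0.094−0.033) = 312.2853
P₀ = Σ Dₜ/(1+r)ᵗ + TV_8/(1+r)^8 = 226.9866

$226.99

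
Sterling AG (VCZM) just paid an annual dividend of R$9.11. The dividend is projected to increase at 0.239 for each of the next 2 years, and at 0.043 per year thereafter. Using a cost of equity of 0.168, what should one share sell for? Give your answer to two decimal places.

Two-stage DDM. Project D₁…D_2 at 0.239, terminal growth 0.043, discount at r = 0.168.
D_1 = 11.2873
D_2 = 13.9850
Terminal value at t=2: TV = D_3/(r−g) = 14.5863/(0.168−0.043) = 116.6904
P₀ = 11.2873/(1+0.168)^1 + 13.9850/(1+0.168)^2 + 116.6904/(1+0.168)^2 = 105.4511

R$105.45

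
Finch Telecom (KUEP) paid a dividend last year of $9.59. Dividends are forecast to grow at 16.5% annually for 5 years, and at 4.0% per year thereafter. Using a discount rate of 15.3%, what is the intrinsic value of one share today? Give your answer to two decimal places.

$142.42

Two-stage DDM. Project D₁…D_5 at 0.165, terminal growth 0.04, discount at r = 0.153.
D_1 = 11.1723
D_2 = 13.0158
D_3 = 15.1634
D_4 = 17.6654
D_5 = 20.5801
Terminal value at t=5: TV = D_6/(r−g) = 21.4033/(0.153−0.04) = 189.4101
P₀ = 11.1723/(1+0.153)^1 + 13.0158/(1+0.153)^2 + 15.1634/(1+0.153)^3 + 17.6654/(1+0.153)^4 + 20.5801/(1+0.153)^5 + 189.4101/(1+0.153)^5 = 142.4196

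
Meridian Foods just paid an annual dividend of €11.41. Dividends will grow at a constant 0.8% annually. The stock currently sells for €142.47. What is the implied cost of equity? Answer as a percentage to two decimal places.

8.87%

Rearranging the constant-growth DDM: r = D₁/P₀ + g.
D₁ = 11.41 × (1 + 0.008) = 11.5013.
r = 11.5013 / 142.47 + 0.008 = 0.08073 + 0.008 = 0.08873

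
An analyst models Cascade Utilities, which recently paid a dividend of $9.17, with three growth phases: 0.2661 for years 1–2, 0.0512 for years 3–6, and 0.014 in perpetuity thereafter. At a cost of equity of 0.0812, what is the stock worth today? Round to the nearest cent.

Three-stage DDM. Project D₁…D_6; terminal Gordon value at t=6 with g = 0.014; discount at r = 0.0812.
D_1 = 11.6101
D_2 = 14.6996
D_3 = 15.4522
D_4 = 16.2434
D_5 = 17.0750
D_6 = 17.9493
TV_6 = 18.2006/(0.0812−0.014) = 270.8416
P₀ = Σ Dₜ/(1+r)ᵗ + TV_6/(1+r)^6 = 239.7602

$239.76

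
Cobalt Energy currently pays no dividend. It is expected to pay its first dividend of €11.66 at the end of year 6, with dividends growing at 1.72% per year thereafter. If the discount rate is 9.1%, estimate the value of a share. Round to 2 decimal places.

Deferred-dividend DDM. At t=5 the remaining stream is a growing perpetuity with first payment D_6 = 11.66.
V_5 = D_6/(r−g) = 11.66/(0.091−0.0172) = 157.9946
P₀ = V_5/(1+r)^5 = 157.9946/(1+0.091)^5 = 102.2159

€102.22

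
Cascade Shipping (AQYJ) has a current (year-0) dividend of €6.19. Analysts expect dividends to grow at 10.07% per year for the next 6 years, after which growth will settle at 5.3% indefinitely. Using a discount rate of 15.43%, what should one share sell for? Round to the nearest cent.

Two-stage DDM. Project D₁…D_6 at 0.1007, terminal growth 0.053, discount at r = 0.1543.
D_1 = 6.8133
D_2 = 7.4994
D_3 = 8.2546
D_4 = 9.0859
D_5 = 10.0008
D_6 = 11.0079
Terminal value at t=6: TV = D_7/(r−g) = 11.5913/(0.1543−0.053) = 114.4256
P₀ = 6.8133/(1+0.1543)^1 + 7.4994/(1+0.1543)^2 + 8.2546/(1+0.1543)^3 + 9.0859/(1+0.1543)^4 + 10.0008/(1+0.1543)^5 + 11.0079/(1+0.1543)^6 + 114.4256/(1+0.1543)^6 = 79.9239

€79.92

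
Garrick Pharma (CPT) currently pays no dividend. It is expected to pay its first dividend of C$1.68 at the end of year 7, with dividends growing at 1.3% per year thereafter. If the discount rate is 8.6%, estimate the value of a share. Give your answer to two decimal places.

C$14.03

Deferred-dividend DDM. At t=6 the remaining stream is a growing perpetuity with first payment D_7 = 1.68.
V_6 = D_7/(r−g) = 1.68/(0.086−0.013) = 23.0137
P₀ = V_6/(1+r)^6 = 23.0137/(1+0.086)^6 = 14.0284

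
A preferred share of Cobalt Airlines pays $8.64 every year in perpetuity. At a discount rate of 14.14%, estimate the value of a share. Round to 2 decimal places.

Zero-growth DDM (perpetuity): P₀ = D/r = 8.64 / 0.1414 = 61.1033

$61.10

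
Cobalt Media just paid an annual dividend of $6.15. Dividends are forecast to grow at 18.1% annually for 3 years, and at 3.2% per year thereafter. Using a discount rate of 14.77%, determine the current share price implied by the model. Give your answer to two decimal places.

$79.31

Two-stage DDM. Project D₁…D_3 at 0.181, terminal growth 0.032, discount at r = 0.1477.
D_1 = 7.2632
D_2 = 8.5778
D_3 = 10.1304
Terminal value at t=3: TV = D_4/(r−g) = 10.4545/(0.1477−0.032) = 90.3589
P₀ = 7.2632/(1+0.1477)^1 + 8.5778/(1+0.1477)^2 + 10.1304/(1+0.1477)^3 + 90.3589/(1+0.1477)^3 = 79.3119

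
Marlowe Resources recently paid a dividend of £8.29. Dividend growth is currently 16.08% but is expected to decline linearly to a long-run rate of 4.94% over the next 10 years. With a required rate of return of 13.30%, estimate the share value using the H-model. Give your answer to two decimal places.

£159.29

H-model: P₀ = D₀[(1+g_L) + H(g_S−g_L)]/(r−g_L), with H = 10/2 = 5.
P₀ = 8.29 × [(1+0.0494) + 5×(0.1608−0.0494)] / (0.133−0.0494)
   = 8.29 × 1.6064 / 0.0836 = 159.2949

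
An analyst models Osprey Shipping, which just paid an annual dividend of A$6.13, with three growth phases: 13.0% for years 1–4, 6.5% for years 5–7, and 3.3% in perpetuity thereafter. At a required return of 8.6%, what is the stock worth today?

A$179.92

Three-stage DDM. Project D₁…D_7; terminal Gordon value at t=7 with g = 0.033; discount at r = 0.086.
D_1 = 6.9269
D_2 = 7.8274
D_3 = 8.8450
D_4 = 9.9948
D_5 = 10.6445
D_6 = 11.3364
D_7 = 12.0732
TV_7 = 12.4716/(0.086−0.033) = 235.3139
P₀ = Σ Dₜ/(1+r)ᵗ + TV_7/(1+r)^7 = 179.9202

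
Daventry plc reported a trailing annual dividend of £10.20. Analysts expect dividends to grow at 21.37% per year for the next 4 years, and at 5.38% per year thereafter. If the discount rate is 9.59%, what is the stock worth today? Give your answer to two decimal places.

£437.10

Two-stage DDM. Project D₁…D_4 at 0.2137, terminal growth 0.0538, discount at r = 0.0959.
D_1 = 12.3797
D_2 = 15.0253
D_3 = 18.2362
D_4 = 22.1333
Terminal value at t=4: TV = D_5/(r−g) = 23.3240/(0.0959−0.0538) = 554.0152
P₀ = 12.3797/(1+0.0959)^1 + 15.0253/(1+0.0959)^2 + 18.2362/(1+0.0959)^3 + 22.1333/(1+0.0959)^4 + 554.0152/(1+0.0959)^4 = 437.1018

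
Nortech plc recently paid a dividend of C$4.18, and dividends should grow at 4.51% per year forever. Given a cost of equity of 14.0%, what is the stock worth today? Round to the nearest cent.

Gordon growth model: P₀ = D₁/(r − g). D₁ = 4.18 × (1 + 0.0451) = 4.3685.
P₀ = 4.3685 / (0.14 − 0.0451) = 4.3685 / 0.0949 = 46.0329

C$46.03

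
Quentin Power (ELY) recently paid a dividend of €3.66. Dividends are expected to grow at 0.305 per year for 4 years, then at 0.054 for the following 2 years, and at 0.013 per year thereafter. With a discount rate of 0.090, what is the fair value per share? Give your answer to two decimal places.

€130.24

Three-stage DDM. Project D₁…D_6; terminal Gordon value at t=6 with g = 0.013; discount at r = 0.09.
D_1 = 4.7763
D_2 = 6.2331
D_3 = 8.1342
D_4 = 10.6151
D_5 = 11.1883
D_6 = 11.7925
TV_6 = 11.9458/(0.09−0.013) = 155.1397
P₀ = Σ Dₜ/(1+r)ᵗ + TV_6/(1+r)^6 = 130.2371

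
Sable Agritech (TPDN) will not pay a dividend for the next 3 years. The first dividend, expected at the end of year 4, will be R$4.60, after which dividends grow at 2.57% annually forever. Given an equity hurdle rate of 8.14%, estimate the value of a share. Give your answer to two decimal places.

Deferred-dividend DDM. At t=3 the remaining stream is a growing perpetuity with first payment D_4 = 4.60.
V_3 = D_4/(r−g) = 4.60/(0.0814−0.0257) = 82.5853
P₀ = V_3/(1+r)^3 = 82.5853/(1+0.0814)^3 = 65.3046

R$65.30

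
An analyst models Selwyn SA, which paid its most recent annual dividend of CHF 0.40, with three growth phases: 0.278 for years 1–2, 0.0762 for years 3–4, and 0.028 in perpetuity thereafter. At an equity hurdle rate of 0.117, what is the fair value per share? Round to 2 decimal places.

Three-stage DDM. Project D₁…D_4; terminal Gordon value at t=4 with g = 0.028; discount at r = 0.117.
D_1 = 0.5112
D_2 = 0.6533
D_3 = 0.7031
D_4 = 0.7567
TV_4 = 0.7779/(0.117−0.028) = 8.7400
P₀ = Σ Dₜ/(1+r)ᵗ + TV_4/(1+r)^4 = 7.5862

CHF 7.59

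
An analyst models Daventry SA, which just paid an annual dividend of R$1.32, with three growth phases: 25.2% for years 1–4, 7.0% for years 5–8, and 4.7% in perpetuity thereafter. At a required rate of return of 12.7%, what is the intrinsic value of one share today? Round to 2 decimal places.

Three-stage DDM. Project D₁…D_8; terminal Gordon value at t=8 with g = 0.047; discount at r = 0.127.
D_1 = 1.6526
D_2 = 2.0691
D_3 = 2.5905
D_4 = 3.2433
D_5 = 3.4704
D_6 = 3.7133
D_7 = 3.9732
D_8 = 4.2513
TV_8 = 4.4512/(0.127−0.047) = 55.6395
P₀ = Σ Dₜ/(1+r)ᵗ + TV_8/(1+r)^8 = 35.3700

R$35.37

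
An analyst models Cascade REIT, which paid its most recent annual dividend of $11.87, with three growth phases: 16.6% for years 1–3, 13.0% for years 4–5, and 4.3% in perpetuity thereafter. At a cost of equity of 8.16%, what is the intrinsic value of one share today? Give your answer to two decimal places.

Three-stage DDM. Project D₁…D_5; terminal Gordon value at t=5 with g = 0.043; discount at r = 0.0816.
D_1 = 13.8404
D_2 = 16.1379
D_3 = 18.8168
D_4 = 21.2630
D_5 = 24.0272
TV_5 = 25.0604/(0.0816−0.043) = 649.2325
P₀ = Σ Dₜ/(1+r)ᵗ + TV_5/(1+r)^5 = 511.8290

$511.83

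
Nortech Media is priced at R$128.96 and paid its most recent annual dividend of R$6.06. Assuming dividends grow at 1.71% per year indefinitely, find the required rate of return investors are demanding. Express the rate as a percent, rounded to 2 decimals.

Rearranging the constant-growth DDM: r = D₁/P₀ + g.
D₁ = 6.06 × (1 + 0.0171) = 6.1636.
r = 6.1636 / 128.96 + 0.0171 = 0.04779 + 0.0171 = 0.06489

6.49%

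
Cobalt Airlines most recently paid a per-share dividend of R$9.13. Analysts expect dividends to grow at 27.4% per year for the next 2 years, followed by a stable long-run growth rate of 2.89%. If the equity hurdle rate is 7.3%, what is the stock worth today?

Two-stage DDM. Project D₁…D_2 at 0.274, terminal growth 0.0289, discount at r = 0.073.
D_1 = 11.6316
D_2 = 14.8187
Terminal value at t=2: TV = D_3/(r−g) = 15.2469/(0.073−0.0289) = 345.7357
P₀ = 11.6316/(1+0.073)^1 + 14.8187/(1+0.073)^2 + 345.7357/(1+0.073)^2 = 324.0039

R$324.00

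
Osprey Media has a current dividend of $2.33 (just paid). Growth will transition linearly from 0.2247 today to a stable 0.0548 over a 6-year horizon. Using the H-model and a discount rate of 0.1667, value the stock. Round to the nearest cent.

$32.58

H-model: P₀ = D₀[(1+g_L) + H(g_S−g_L)]/(r−g_L), with H = 6/2 = 3.
P₀ = 2.33 × [(1+0.0548) + 3×(0.2247−0.0548)] / (0.1667−0.0548)
   = 2.33 × 1.5645 / 0.1119 = 32.5763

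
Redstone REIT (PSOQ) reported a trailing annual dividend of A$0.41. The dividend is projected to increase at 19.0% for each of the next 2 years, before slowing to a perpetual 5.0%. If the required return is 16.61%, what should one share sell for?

A$4.71

Two-stage DDM. Project D₁…D_2 at 0.19, terminal growth 0.05, discount at r = 0.1661.
D_1 = 0.4879
D_2 = 0.5806
Terminal value at t=2: TV = D_3/(r−g) = 0.6096/(0.1661−0.05) = 5.2509
P₀ = 0.4879/(1+0.1661)^1 + 0.5806/(1+0.1661)^2 + 5.2509/(1+0.1661)^2 = 4.7069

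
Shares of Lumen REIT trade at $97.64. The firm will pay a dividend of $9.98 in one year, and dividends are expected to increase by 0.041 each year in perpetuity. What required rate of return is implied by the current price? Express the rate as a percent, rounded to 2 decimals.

14.32%

Rearranging the constant-growth DDM: r = D₁/P₀ + g.
r = 9.9800 / 97.64 + 0.041 = 0.10221 + 0.041 = 0.14321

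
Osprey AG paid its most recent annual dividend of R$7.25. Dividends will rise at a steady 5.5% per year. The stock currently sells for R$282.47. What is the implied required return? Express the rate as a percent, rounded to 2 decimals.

Rearranging the constant-growth DDM: r = D₁/P₀ + g.
D₁ = 7.25 × (1 + 0.055) = 7.6487.
r = 7.6487 / 282.47 + 0.055 = 0.02708 + 0.055 = 0.08208

8.21%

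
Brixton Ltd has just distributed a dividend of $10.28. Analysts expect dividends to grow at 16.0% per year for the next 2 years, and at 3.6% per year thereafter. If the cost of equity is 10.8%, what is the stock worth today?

$184.16

Two-stage DDM. Project D₁…D_2 at 0.16, terminal growth 0.036, discount at r = 0.108.
D_1 = 11.9248
D_2 = 13.8328
Terminal value at t=2: TV = D_3/(r−g) = 14.3307/(0.108−0.036) = 199.0382
P₀ = 11.9248/(1+0.108)^1 + 13.8328/(1+0.108)^2 + 199.0382/(1+0.108)^2 = 184.1576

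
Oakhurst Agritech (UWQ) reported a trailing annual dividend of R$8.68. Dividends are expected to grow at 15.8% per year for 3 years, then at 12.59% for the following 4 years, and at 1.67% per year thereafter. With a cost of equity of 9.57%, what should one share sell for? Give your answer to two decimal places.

Three-stage DDM. Project D₁…D_7; terminal Gordon value at t=7 with g = 0.0167; discount at r = 0.0957.
D_1 = 10.0514
D_2 = 11.6396
D_3 = 13.4786
D_4 = 15.1756
D_5 = 17.0862
D_6 = 19.2373
D_7 = 21.6593
TV_7 = 22.0210/(0.0957−0.0167) = 278.7471
P₀ = Σ Dₜ/(1+r)ᵗ + TV_7/(1+r)^7 = 220.0210

R$220.02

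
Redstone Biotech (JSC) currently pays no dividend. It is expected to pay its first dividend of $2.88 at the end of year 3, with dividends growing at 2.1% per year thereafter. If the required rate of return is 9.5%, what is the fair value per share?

$32.46

Deferred-dividend DDM. At t=2 the remaining stream is a growing perpetuity with first payment D_3 = 2.88.
V_2 = D_3/(r−g) = 2.88/(0.095−0.021) = 38.9189
P₀ = V_2/(1+r)^2 = 38.9189/(1+0.095)^2 = 32.4588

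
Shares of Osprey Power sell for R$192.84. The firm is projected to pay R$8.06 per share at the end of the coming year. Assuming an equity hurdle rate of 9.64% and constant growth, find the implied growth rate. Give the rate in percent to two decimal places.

5.46%

From P₀ = D₁/(r − g), the implied growth is g = r − D₁/P₀.
g = 0.0964 − 8.06/192.84 = 0.0964 − 0.04180 = 0.05460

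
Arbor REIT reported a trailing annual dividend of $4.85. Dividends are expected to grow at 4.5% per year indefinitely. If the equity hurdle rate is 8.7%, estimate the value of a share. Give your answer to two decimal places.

Gordon growth model: P₀ = D₁/(r − g). D₁ = 4.85 × (1 + 0.045) = 5.0682.
P₀ = 5.0682 / (0.087 − 0.045) = 5.0682 / 0.042 = 120.6726

$120.67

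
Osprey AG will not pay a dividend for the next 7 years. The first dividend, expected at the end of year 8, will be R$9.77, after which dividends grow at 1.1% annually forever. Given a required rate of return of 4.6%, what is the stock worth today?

Deferred-dividend DDM. At t=7 the remaining stream is a growing perpetuity with first payment D_8 = 9.77.
V_7 = D_8/(r−g) = 9.77/(0.046−0.011) = 279.1429
P₀ = V_7/(1+r)^7 = 279.1429/(1+0.046)^7 = 203.7533

R$203.75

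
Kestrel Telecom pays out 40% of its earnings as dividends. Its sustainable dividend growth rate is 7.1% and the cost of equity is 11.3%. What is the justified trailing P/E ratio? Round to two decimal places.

10.20

Justified trailing P/E = b(1+g)/(r−g) = 0.40×(1+0.071)/(0.113−0.071) = 10.2000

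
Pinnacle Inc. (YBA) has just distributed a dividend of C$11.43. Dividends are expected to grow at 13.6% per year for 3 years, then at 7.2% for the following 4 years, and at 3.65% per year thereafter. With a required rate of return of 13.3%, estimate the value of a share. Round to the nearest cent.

C$173.85

Three-stage DDM. Project D₁…D_7; terminal Gordon value at t=7 with g = 0.0365; discount at r = 0.133.
D_1 = 12.9845
D_2 = 14.7504
D_3 = 16.7564
D_4 = 17.9629
D_5 = 19.2562
D_6 = 20.6427
D_7 = 22.1289
TV_7 = 22.9366/(0.133−0.0365) = 237.6853
P₀ = Σ Dₜ/(1+r)ᵗ + TV_7/(1+r)^7 = 173.8512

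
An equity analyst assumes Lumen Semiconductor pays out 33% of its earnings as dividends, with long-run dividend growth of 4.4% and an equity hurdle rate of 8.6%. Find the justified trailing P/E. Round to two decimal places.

8.20

Justified trailing P/E = b(1+g)/(r−g) = 0.33×(1+0.044)/(0.086−0.044) = 8.2029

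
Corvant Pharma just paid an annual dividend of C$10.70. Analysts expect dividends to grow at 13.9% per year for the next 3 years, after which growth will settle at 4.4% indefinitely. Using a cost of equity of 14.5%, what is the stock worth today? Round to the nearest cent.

Two-stage DDM. Project D₁…D_3 at 0.139, terminal growth 0.044, discount at r = 0.145.
D_1 = 12.1873
D_2 = 13.8813
D_3 = 15.8108
Terminal value at t=3: TV = D_4/(r−g) = 16.5065/(0.145−0.044) = 163.4309
P₀ = 12.1873/(1+0.145)^1 + 13.8813/(1+0.145)^2 + 15.8108/(1+0.145)^3 + 163.4309/(1+0.145)^3 = 140.6371

C$140.64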